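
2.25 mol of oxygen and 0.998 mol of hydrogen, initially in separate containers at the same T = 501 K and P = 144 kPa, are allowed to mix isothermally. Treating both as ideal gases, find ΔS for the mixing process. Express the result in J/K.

ΔS_mix = 16.7 J/K

Mole fractions: x_A = 2.25/3.25 = 0.693, x_B = 0.307.
ΔS_mix = −R(n_A ln x_A + n_B ln x_B) = −8.314 × (2.25 ln 0.693 + 0.998 ln 0.307) = 16.7 J/K.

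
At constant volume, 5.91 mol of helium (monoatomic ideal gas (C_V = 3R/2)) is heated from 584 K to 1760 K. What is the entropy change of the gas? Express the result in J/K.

ΔS = 81.3 J/K

At constant volume, ΔS = nC_V ln(T₂/T₁) with C_V = 3R/2 = 12.47 J mol⁻¹ K⁻¹.
ΔS = 5.91 × 12.47 × ln(1760/584) = 81.3 J/K.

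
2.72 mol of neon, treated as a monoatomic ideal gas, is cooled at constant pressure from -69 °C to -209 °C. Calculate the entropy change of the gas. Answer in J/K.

ΔS = -65.4 J/K

In kelvin: T₁ = 204.15 K, T₂ = 64.15 K. At constant pressure, ΔS = nC_p ln(T₂/T₁) with C_p = 5R/2 = 20.79 J mol⁻¹ K⁻¹.
ΔS = 2.72 × 20.79 × ln(64.15/204.15) = -65.4 J/K.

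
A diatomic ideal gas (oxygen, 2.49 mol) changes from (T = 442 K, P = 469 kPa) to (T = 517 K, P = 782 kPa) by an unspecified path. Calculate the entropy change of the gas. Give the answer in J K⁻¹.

ΔS = 0.772 J/K

ΔS = nC_p ln(T₂/T₁) − nR ln(P₂/P₁), with C_p = 7R/2 = 29.1 J mol⁻¹ K⁻¹ for a diatomic ideal gas.
ΔS = 2.49 × [29.1 × ln(517/442) − 8.314 × ln(782/469)] = 0.772 J/K.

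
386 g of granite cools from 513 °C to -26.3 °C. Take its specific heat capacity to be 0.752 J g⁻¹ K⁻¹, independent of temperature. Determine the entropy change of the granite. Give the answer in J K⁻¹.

ΔS = -336 J/K

In kelvin: T₁ = 786.15 K, T₂ = 246.85 K. ΔS = ∫dQ_rev/T = m c ln(T₂/T₁) = 386 × 0.752 × ln(246.85/786.15) = -336 J/K.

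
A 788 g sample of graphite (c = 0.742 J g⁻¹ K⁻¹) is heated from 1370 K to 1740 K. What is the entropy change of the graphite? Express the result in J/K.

ΔS = 140 J/K

ΔS = ∫dQ_rev/T = m c ln(T₂/T₁) = 788 × 0.742 × ln(1740/1370) = 140 J/K.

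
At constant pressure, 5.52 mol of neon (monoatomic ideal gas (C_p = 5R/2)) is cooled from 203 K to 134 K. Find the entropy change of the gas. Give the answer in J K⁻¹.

ΔS = -47.7 J/K

At constant pressure, ΔS = nC_p ln(T₂/T₁) with C_p = 5R/2 = 20.79 J mol⁻¹ K⁻¹.
ΔS = 5.52 × 20.79 × ln(134/203) = -47.7 J/K.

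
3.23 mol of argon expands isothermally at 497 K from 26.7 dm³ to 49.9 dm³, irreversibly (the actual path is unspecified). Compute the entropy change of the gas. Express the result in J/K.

Entropy is a state function, so ΔS_gas depends only on the end states.
For an isothermal ideal gas ΔS_gas = nR ln(V₂/V₁) = 3.23 × 8.314 × ln(49.9/26.7) = 16.8 J/K.

ΔS_gas = 16.8 J/K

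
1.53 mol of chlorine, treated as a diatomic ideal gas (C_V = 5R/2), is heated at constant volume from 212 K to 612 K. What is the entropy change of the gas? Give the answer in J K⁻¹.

At constant volume, ΔS = nC_V ln(T₂/T₁) with C_V = 5R/2 = 20.79 J mol⁻¹ K⁻¹.
ΔS = 1.53 × 20.79 × ln(612/212) = 33.7 J/K.

ΔS = 33.7 J/K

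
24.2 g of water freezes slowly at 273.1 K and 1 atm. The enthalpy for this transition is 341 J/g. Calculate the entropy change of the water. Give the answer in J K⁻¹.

ΔS = -30.2 J/K

Heat released by the substance: Q = −mL = −24.2 × 341 = −8252.2 J.
At constant T, ΔS = Q_rev/T = −8252.2 / 273.1 = -30.2 J/K.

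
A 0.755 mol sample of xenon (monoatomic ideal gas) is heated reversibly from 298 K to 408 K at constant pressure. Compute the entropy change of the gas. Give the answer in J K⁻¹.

At constant pressure, ΔS = nC_p ln(T₂/T₁) with C_p = 5R/2 = 20.79 J mol⁻¹ K⁻¹.
ΔS = 0.755 × 20.79 × ln(408/298) = 4.93 J/K.

ΔS = 4.93 J/K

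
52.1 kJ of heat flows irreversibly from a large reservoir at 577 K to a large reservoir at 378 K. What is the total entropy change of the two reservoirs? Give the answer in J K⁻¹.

ΔS_total = 47.5 J/K

ΔS_hot = −Q/T_H = −52100/577 = -90.29 J/K and ΔS_cold = +Q/T_C = 52100/378 = 137.8 J/K.
ΔS_total = -90.29 + 137.8 = 47.5 J/K, positive as the second law requires.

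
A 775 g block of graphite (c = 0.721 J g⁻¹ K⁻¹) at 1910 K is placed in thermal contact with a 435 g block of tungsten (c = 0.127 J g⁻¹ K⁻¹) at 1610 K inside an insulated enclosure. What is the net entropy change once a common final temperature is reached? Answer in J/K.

Energy balance: T_f = (m₁c₁T₁ + m₂c₂T₂)/(m₁c₁ + m₂c₂) = 1883 K.
ΔS₁ = m₁c₁ ln(T_f/T₁) = 558.775 × ln(1883/1910) = -7.9528 J/K.
ΔS₂ = m₂c₂ ln(T_f/T₂) = 55.245 × ln(1883/1610) = 8.6534 J/K.
ΔS_total = -7.9528 + 8.6534 = 0.701 J/K.

ΔS_total = 0.701 J/K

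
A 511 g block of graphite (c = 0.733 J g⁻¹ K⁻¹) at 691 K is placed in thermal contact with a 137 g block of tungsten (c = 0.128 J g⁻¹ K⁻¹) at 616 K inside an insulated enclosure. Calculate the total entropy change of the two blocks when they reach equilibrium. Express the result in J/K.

ΔS_total = 0.107 J/K

Energy balance: T_f = (m₁c₁T₁ + m₂c₂T₂)/(m₁c₁ + m₂c₂) = 687.65 K.
ΔS₁ = m₁c₁ ln(T_f/T₁) = 374.563 × ln(687.65/691) = -1.8226 J/K.
ΔS₂ = m₂c₂ ln(T_f/T₂) = 17.536 × ln(687.65/616) = 1.9294 J/K.
ΔS_total = -1.8226 + 1.9294 = 0.107 J/K.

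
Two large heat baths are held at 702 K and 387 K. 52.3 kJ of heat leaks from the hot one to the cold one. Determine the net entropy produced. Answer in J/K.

ΔS_total = 60.6 J/K

ΔS_hot = −Q/T_H = −52300/702 = -74.5 J/K and ΔS_cold = +Q/T_C = 52300/387 = 135.1 J/K.
ΔS_total = -74.5 + 135.1 = 60.6 J/K, positive as the second law requires.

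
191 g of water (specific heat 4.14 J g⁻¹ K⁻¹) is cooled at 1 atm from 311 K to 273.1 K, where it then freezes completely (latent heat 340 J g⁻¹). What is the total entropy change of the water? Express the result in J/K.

Cooling step: ΔS₁ = m c ln(T_tr/T_i) = 191 × 4.14 × ln(273.1/311) = -102.8 J/K.
Phase change: ΔS₂ = −mL/T_tr = −191 × 340 / 273.1 = -237.8 J/K.
ΔS_total = (-102.8) + (-237.8) = -341 J/K.

ΔS = -341 J/K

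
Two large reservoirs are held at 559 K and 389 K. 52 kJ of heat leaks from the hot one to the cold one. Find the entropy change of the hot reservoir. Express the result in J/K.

The hot reservoir loses heat Q, so ΔS_hot = −Q/T_H = −52000/559 = -93 J/K.

ΔS_hot = -93 J/K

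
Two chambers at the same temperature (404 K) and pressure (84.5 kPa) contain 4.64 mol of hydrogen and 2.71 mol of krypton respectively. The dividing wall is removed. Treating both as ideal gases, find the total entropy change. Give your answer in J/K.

Mole fractions: x_A = 4.64/7.35 = 0.631, x_B = 0.369.
ΔS_mix = −R(n_A ln x_A + n_B ln x_B) = −8.314 × (4.64 ln 0.631 + 2.71 ln 0.369) = 40.2 J/K.

ΔS_mix = 40.2 J/K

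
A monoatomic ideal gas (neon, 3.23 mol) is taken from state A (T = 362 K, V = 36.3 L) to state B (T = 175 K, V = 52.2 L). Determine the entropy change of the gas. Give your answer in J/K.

Entropy is a state function: ΔS = nC_V ln(T₂/T₁) + nR ln(V₂/V₁), with C_V = 3R/2 = 12.47 J mol⁻¹ K⁻¹ for a monoatomic ideal gas.
ΔS = 3.23 × [12.47 × ln(175/362) + 8.314 × ln(52.2/36.3)] = -19.5 J/K.

ΔS = -19.5 J/K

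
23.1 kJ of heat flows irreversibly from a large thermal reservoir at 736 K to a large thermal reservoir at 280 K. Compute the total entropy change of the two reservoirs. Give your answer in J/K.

ΔS_total = 51.1 J/K

ΔS_hot = −Q/T_H = −23100/736 = -31.39 J/K and ΔS_cold = +Q/T_C = 23100/280 = 82.5 J/K.
ΔS_total = -31.39 + 82.5 = 51.1 J/K, positive as the second law requires.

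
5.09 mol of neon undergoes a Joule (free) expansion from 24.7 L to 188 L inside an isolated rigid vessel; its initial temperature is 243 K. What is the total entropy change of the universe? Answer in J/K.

ΔS_universe = 85.9 J/K

For an ideal gas in free expansion Q = 0 and W = 0, so T is unchanged.
Entropy is a state function; using a reversible isothermal path, ΔS_gas = nR ln(V₂/V₁) = 5.09 × 8.314 × ln(188/24.7) = 85.9 J/K.
The insulated surroundings exchange no heat, so ΔS_surr = 0 and ΔS_universe = ΔS_gas.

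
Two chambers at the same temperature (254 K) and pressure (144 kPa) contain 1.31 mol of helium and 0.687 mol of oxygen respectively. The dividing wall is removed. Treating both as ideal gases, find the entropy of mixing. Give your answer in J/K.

Mole fractions: x_A = 1.31/2 = 0.656, x_B = 0.344.
ΔS_mix = −R(n_A ln x_A + n_B ln x_B) = −8.314 × (1.31 ln 0.656 + 0.687 ln 0.344) = 10.7 J/K.

ΔS_mix = 10.7 J/K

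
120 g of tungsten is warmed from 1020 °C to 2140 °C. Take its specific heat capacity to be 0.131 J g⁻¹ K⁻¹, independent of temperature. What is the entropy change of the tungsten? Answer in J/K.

In kelvin: T₁ = 1293.15 K, T₂ = 2413.15 K. ΔS = ∫dQ_rev/T = m c ln(T₂/T₁) = 120 × 0.131 × ln(2413.15/1293.15) = 9.81 J/K.

ΔS = 9.81 J/K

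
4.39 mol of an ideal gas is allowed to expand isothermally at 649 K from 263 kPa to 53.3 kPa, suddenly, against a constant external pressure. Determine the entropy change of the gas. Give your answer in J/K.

ΔS_gas = 58.3 J/K

Entropy is a state function, so ΔS_gas depends only on the end states.
For an isothermal ideal gas ΔS_gas = nR ln(P₁/P₂) = 4.39 × 8.314 × ln(263/53.3) = 58.3 J/K.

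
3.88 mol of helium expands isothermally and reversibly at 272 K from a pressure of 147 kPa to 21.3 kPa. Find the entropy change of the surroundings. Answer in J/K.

ΔS_surr = -62.3 J/K

For an isothermal ideal gas ΔS_gas = nR ln(P₁/P₂) = 3.88 × 8.314 × ln(147/21.3) = 62.3 J/K.
The process is reversible, so ΔS_surr = −ΔS_gas = -62.3 J/K and ΔS_universe = 0.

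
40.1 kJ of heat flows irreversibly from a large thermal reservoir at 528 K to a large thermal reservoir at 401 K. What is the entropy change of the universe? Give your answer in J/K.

ΔS_total = 24.1 J/K

ΔS_hot = −Q/T_H = −40100/528 = -75.947 J/K and ΔS_cold = +Q/T_C = 40100/401 = 100 J/K.
ΔS_total = -75.947 + 100 = 24.1 J/K, positive as the second law requires.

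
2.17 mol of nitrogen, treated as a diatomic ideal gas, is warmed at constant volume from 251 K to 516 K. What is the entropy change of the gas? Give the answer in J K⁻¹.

ΔS = 32.5 J/K

At constant volume, ΔS = nC_V ln(T₂/T₁) with C_V = 5R/2 = 20.79 J mol⁻¹ K⁻¹.
ΔS = 2.17 × 20.79 × ln(516/251) = 32.5 J/K.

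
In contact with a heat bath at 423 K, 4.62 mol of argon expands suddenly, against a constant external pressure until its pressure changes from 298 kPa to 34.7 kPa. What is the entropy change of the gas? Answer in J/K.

Entropy is a state function, so ΔS_gas depends only on the end states.
For an isothermal ideal gas ΔS_gas = nR ln(P₁/P₂) = 4.62 × 8.314 × ln(298/34.7) = 82.6 J/K.

ΔS_gas = 82.6 J/K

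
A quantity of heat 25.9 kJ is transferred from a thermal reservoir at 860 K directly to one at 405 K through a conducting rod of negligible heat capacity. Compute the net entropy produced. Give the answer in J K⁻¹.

ΔS_hot = −Q/T_H = −25900/860 = -30.12 J/K and ΔS_cold = +Q/T_C = 25900/405 = 63.95 J/K.
ΔS_total = -30.12 + 63.95 = 33.8 J/K, positive as the second law requires.

ΔS_total = 33.8 J/K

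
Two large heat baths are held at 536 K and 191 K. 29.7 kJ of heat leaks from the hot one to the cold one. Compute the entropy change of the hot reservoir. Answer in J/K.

ΔS_hot = -55.4 J/K

The hot reservoir loses heat Q, so ΔS_hot = −Q/T_H = −29700/536 = -55.4 J/K.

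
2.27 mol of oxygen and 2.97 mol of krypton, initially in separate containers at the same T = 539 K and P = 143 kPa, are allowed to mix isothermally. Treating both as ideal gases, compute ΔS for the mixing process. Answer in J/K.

Mole fractions: x_A = 2.27/5.24 = 0.433, x_B = 0.567.
ΔS_mix = −R(n_A ln x_A + n_B ln x_B) = −8.314 × (2.27 ln 0.433 + 2.97 ln 0.567) = 29.8 J/K.

ΔS_mix = 29.8 J/K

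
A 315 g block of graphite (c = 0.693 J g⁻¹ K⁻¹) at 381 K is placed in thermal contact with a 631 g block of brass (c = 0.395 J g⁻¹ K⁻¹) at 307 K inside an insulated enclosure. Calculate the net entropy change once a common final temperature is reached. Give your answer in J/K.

ΔS_total = 2.72 J/K

Energy balance: T_f = (m₁c₁T₁ + m₂c₂T₂)/(m₁c₁ + m₂c₂) = 341.55 K.
ΔS₁ = m₁c₁ ln(T_f/T₁) = 218.295 × ln(341.55/381) = -23.86 J/K.
ΔS₂ = m₂c₂ ln(T_f/T₂) = 249.245 × ln(341.55/307) = 26.58 J/K.
ΔS_total = -23.86 + 26.58 = 2.72 J/K.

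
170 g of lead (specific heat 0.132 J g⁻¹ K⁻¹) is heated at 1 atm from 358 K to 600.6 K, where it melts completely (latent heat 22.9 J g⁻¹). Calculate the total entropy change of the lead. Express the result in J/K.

ΔS = 18.1 J/K

Warming step: ΔS₁ = m c ln(T_tr/T_i) = 170 × 0.132 × ln(600.6/358) = 11.61 J/K.
Phase change: ΔS₂ = +mL/T_tr = 170 × 22.9 / 600.6 = 6.482 J/K.
ΔS_total = (11.61) + (6.482) = 18.1 J/K.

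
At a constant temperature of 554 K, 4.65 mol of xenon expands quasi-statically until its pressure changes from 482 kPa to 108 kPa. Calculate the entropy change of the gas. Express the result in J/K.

ΔS_gas = 57.8 J/K

For an isothermal ideal gas ΔS_gas = nR ln(P₁/P₂) = 4.65 × 8.314 × ln(482/108) = 57.8 J/K.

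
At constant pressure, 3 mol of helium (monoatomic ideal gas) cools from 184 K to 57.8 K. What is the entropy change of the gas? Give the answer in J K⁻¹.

At constant pressure, ΔS = nC_p ln(T₂/T₁) with C_p = 5R/2 = 20.79 J mol⁻¹ K⁻¹.
ΔS = 3 × 20.79 × ln(57.8/184) = -72.2 J/K.

ΔS = -72.2 J/K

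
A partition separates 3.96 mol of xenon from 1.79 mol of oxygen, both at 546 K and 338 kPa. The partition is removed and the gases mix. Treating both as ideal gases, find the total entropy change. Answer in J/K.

Mole fractions: x_A = 3.96/5.75 = 0.689, x_B = 0.311.
ΔS_mix = −R(n_A ln x_A + n_B ln x_B) = −8.314 × (3.96 ln 0.689 + 1.79 ln 0.311) = 29.6 J/K.

ΔS_mix = 29.6 J/K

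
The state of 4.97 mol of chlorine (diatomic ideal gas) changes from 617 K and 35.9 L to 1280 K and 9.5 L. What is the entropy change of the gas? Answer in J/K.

Entropy is a state function: ΔS = nC_V ln(T₂/T₁) + nR ln(V₂/V₁), with C_V = 5R/2 = 20.79 J mol⁻¹ K⁻¹ for a diatomic ideal gas.
ΔS = 4.97 × [20.79 × ln(1280/617) + 8.314 × ln(9.5/35.9)] = 20.5 J/K.

ΔS = 20.5 J/K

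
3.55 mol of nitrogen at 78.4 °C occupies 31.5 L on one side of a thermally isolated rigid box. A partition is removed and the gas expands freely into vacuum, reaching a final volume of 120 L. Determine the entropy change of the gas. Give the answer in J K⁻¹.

ΔS_gas = 39.5 J/K

No heat is exchanged and no work is done, so the ideal-gas temperature stays constant.
Entropy is a state function; using a reversible isothermal path, ΔS_gas = nR ln(V₂/V₁) = 3.55 × 8.314 × ln(120/31.5) = 39.5 J/K.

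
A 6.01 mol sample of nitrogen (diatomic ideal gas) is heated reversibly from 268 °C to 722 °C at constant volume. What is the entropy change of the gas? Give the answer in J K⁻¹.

ΔS = 76.1 J/K

In kelvin: T₁ = 541.15 K, T₂ = 995.15 K. At constant volume, ΔS = nC_V ln(T₂/T₁) with C_V = 5R/2 = 20.79 J mol⁻¹ K⁻¹.
ΔS = 6.01 × 20.79 × ln(995.15/541.15) = 76.1 J/K.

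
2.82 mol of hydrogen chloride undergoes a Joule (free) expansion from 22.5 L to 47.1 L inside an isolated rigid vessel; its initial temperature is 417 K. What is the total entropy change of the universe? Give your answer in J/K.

ΔS_universe = 17.3 J/K

For an ideal gas in free expansion Q = 0 and W = 0, so T is unchanged.
Entropy is a state function; using a reversible isothermal path, ΔS_gas = nR ln(V₂/V₁) = 2.82 × 8.314 × ln(47.1/22.5) = 17.3 J/K.
The insulated surroundings exchange no heat, so ΔS_surr = 0 and ΔS_universe = ΔS_gas.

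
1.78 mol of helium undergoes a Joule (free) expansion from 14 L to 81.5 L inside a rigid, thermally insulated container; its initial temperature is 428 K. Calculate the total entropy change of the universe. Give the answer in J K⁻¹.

For an ideal gas in free expansion Q = 0 and W = 0, so T is unchanged.
Entropy is a state function; using a reversible isothermal path, ΔS_gas = nR ln(V₂/V₁) = 1.78 × 8.314 × ln(81.5/14) = 26.1 J/K.
The insulated surroundings exchange no heat, so ΔS_surr = 0 and ΔS_universe = ΔS_gas.

ΔS_universe = 26.1 J/K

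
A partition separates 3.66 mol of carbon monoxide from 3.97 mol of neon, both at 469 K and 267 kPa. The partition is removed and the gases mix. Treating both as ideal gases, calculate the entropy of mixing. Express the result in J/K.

Mole fractions: x_A = 3.66/7.63 = 0.48, x_B = 0.52.
ΔS_mix = −R(n_A ln x_A + n_B ln x_B) = −8.314 × (3.66 ln 0.48 + 3.97 ln 0.52) = 43.9 J/K.

ΔS_mix = 43.9 J/K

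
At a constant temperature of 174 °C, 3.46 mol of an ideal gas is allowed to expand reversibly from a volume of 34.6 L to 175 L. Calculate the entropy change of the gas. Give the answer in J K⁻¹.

ΔS_gas = 46.6 J/K

For an isothermal ideal gas ΔS_gas = nR ln(V₂/V₁) = 3.46 × 8.314 × ln(175/34.6) = 46.6 J/K.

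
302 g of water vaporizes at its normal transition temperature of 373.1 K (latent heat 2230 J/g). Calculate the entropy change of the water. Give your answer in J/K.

ΔS = 1810 J/K

Heat absorbed by the substance: Q = mL = 302 × 2230 = 673460 J.
At constant T, ΔS = Q_rev/T = 673460 / 373.1 = 1810 J/K.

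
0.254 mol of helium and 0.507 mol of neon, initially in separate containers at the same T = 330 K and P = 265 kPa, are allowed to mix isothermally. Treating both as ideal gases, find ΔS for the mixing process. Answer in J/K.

Mole fractions: x_A = 0.254/0.761 = 0.334, x_B = 0.666.
ΔS_mix = −R(n_A ln x_A + n_B ln x_B) = −8.314 × (0.254 ln 0.334 + 0.507 ln 0.666) = 4.03 J/K.

ΔS_mix = 4.03 J/K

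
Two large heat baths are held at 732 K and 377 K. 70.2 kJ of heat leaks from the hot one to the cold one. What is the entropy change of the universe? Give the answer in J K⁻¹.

ΔS_hot = −Q/T_H = −70200/732 = -95.9 J/K and ΔS_cold = +Q/T_C = 70200/377 = 186.2 J/K.
ΔS_total = -95.9 + 186.2 = 90.3 J/K, positive as the second law requires.

ΔS_total = 90.3 J/K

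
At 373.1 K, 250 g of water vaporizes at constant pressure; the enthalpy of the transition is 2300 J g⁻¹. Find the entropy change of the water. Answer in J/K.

ΔS = 1540 J/K

Heat absorbed by the substance: Q = mL = 250 × 2300 = 575000 J.
At constant T, ΔS = Q_rev/T = 575000 / 373.1 = 1540 J/K.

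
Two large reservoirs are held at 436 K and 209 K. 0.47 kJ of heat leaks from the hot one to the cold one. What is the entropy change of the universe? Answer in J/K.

ΔS_hot = −Q/T_H = −470/436 = -1.078 J/K and ΔS_cold = +Q/T_C = 470/209 = 2.249 J/K.
ΔS_total = -1.078 + 2.249 = 1.17 J/K, positive as the second law requires.

ΔS_total = 1.17 J/K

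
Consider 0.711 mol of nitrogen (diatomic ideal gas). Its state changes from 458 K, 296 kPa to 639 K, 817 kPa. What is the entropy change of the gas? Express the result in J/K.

ΔS = nC_p ln(T₂/T₁) − nR ln(P₂/P₁), with C_p = 7R/2 = 29.1 J mol⁻¹ K⁻¹ for a diatomic ideal gas.
ΔS = 0.711 × [29.1 × ln(639/458) − 8.314 × ln(817/296)] = 0.889 J/K.

ΔS = 0.889 J/K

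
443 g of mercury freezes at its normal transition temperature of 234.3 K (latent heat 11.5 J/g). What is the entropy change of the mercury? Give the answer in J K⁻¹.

ΔS = -21.7 J/K

Heat released by the substance: Q = −mL = −443 × 11.5 = −5094.5 J.
At constant T, ΔS = Q_rev/T = −5094.5 / 234.3 = -21.7 J/K.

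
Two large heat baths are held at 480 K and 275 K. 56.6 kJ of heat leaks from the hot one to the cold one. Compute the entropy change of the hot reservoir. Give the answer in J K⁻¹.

The hot reservoir loses heat Q, so ΔS_hot = −Q/T_H = −56600/480 = -118 J/K.

ΔS_hot = -118 J/K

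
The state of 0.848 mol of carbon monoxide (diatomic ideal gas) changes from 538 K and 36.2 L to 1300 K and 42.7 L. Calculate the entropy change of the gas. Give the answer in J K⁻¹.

Entropy is a state function: ΔS = nC_V ln(T₂/T₁) + nR ln(V₂/V₁), with C_V = 5R/2 = 20.79 J mol⁻¹ K⁻¹ for a diatomic ideal gas.
ΔS = 0.848 × [20.79 × ln(1300/538) + 8.314 × ln(42.7/36.2)] = 16.7 J/K.

ΔS = 16.7 J/K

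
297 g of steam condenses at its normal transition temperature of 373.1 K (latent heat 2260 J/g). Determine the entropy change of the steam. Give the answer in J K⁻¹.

Heat released by the substance: Q = −mL = −297 × 2260 = −671220 J.
At constant T, ΔS = Q_rev/T = −671220 / 373.1 = -1800 J/K.

ΔS = -1800 J/K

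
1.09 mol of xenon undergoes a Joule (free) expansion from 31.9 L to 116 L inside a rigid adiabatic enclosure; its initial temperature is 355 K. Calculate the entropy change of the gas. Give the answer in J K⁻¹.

No heat is exchanged and no work is done, so the ideal-gas temperature stays constant.
Entropy is a state function; using a reversible isothermal path, ΔS_gas = nR ln(V₂/V₁) = 1.09 × 8.314 × ln(116/31.9) = 11.7 J/K.

ΔS_gas = 11.7 J/K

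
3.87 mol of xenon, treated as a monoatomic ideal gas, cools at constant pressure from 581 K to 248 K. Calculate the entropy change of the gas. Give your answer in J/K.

At constant pressure, ΔS = nC_p ln(T₂/T₁) with C_p = 5R/2 = 20.79 J mol⁻¹ K⁻¹.
ΔS = 3.87 × 20.79 × ln(248/581) = -68.5 J/K.

ΔS = -68.5 J/K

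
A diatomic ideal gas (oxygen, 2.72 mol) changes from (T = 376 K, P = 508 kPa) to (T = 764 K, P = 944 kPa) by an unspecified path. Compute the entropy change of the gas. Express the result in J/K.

ΔS = 42.1 J/K

ΔS = nC_p ln(T₂/T₁) − nR ln(P₂/P₁), with C_p = 7R/2 = 29.1 J mol⁻¹ K⁻¹ for a diatomic ideal gas.
ΔS = 2.72 × [29.1 × ln(764/376) − 8.314 × ln(944/508)] = 42.1 J/K.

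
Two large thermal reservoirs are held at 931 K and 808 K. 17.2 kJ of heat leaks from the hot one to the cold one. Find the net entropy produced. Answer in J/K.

ΔS_hot = −Q/T_H = −17200/931 = -18.475 J/K and ΔS_cold = +Q/T_C = 17200/808 = 21.287 J/K.
ΔS_total = -18.475 + 21.287 = 2.81 J/K, positive as the second law requires.

ΔS_total = 2.81 J/K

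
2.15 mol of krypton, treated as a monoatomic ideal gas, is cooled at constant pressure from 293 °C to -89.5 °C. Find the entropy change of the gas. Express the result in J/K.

ΔS = -50.3 J/K

In kelvin: T₁ = 566.15 K, T₂ = 183.65 K. At constant pressure, ΔS = nC_p ln(T₂/T₁) with C_p = 5R/2 = 20.79 J mol⁻¹ K⁻¹.
ΔS = 2.15 × 20.79 × ln(183.65/566.15) = -50.3 J/K.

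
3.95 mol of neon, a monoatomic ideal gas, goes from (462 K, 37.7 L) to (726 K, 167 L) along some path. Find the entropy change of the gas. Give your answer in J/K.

ΔS = 71.1 J/K

Entropy is a state function: ΔS = nC_V ln(T₂/T₁) + nR ln(V₂/V₁), with C_V = 3R/2 = 12.47 J mol⁻¹ K⁻¹ for a monoatomic ideal gas.
ΔS = 3.95 × [12.47 × ln(726/462) + 8.314 × ln(167/37.7)] = 71.1 J/K.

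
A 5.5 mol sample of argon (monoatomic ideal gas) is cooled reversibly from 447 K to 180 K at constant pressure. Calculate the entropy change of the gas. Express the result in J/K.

ΔS = -104 J/K

At constant pressure, ΔS = nC_p ln(T₂/T₁) with C_p = 5R/2 = 20.79 J mol⁻¹ K⁻¹.
ΔS = 5.5 × 20.79 × ln(180/447) = -104 J/K.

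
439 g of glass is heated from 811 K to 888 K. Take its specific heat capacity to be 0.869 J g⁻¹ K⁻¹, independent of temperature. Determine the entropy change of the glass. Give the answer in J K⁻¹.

ΔS = 34.6 J/K

ΔS = ∫dQ_rev/T = m c ln(T₂/T₁) = 439 × 0.869 × ln(888/811) = 34.6 J/K.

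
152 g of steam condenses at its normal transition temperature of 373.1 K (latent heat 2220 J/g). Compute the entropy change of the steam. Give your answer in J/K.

Heat released by the substance: Q = −mL = −152 × 2220 = −337440 J.
At constant T, ΔS = Q_rev/T = −337440 / 373.1 = -904 J/K.

ΔS = -904 J/K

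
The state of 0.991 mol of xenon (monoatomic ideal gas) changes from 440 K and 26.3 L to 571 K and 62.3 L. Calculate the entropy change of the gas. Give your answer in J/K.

ΔS = 10.3 J/K

Entropy is a state function: ΔS = nC_V ln(T₂/T₁) + nR ln(V₂/V₁), with C_V = 3R/2 = 12.47 J mol⁻¹ K⁻¹ for a monoatomic ideal gas.
ΔS = 0.991 × [12.47 × ln(571/440) + 8.314 × ln(62.3/26.3)] = 10.3 J/K.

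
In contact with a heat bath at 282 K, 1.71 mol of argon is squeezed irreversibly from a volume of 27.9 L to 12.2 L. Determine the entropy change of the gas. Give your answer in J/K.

Entropy is a state function, so ΔS_gas depends only on the end states.
For an isothermal ideal gas ΔS_gas = nR ln(V₂/V₁) = 1.71 × 8.314 × ln(12.2/27.9) = -11.8 J/K.

ΔS_gas = -11.8 J/K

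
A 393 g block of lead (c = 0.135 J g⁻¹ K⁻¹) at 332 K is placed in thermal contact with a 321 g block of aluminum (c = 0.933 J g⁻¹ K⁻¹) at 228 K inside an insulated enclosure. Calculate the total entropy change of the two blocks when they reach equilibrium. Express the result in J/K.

Energy balance: T_f = (m₁c₁T₁ + m₂c₂T₂)/(m₁c₁ + m₂c₂) = 243.65 K.
ΔS₁ = m₁c₁ ln(T_f/T₁) = 53.055 × ln(243.65/332) = -16.415 J/K.
ΔS₂ = m₂c₂ ln(T_f/T₂) = 299.493 × ln(243.65/228) = 19.884 J/K.
ΔS_total = -16.415 + 19.884 = 3.47 J/K.

ΔS_total = 3.47 J/K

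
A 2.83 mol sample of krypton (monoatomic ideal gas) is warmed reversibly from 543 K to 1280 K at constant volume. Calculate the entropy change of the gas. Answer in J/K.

At constant volume, ΔS = nC_V ln(T₂/T₁) with C_V = 3R/2 = 12.47 J mol⁻¹ K⁻¹.
ΔS = 2.83 × 12.47 × ln(1280/543) = 30.3 J/K.

ΔS = 30.3 J/K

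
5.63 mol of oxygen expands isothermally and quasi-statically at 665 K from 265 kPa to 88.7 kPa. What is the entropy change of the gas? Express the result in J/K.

ΔS_gas = 51.2 J/K

For an isothermal ideal gas ΔS_gas = nR ln(P₁/P₂) = 5.63 × 8.314 × ln(265/88.7) = 51.2 J/K.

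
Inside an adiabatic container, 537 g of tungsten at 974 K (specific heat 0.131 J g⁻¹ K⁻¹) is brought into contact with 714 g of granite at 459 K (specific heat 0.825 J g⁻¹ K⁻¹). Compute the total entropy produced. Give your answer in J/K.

Energy balance: T_f = (m₁c₁T₁ + m₂c₂T₂)/(m₁c₁ + m₂c₂) = 513.94 K.
ΔS₁ = m₁c₁ ln(T_f/T₁) = 70.347 × ln(513.94/974) = -44.97 J/K.
ΔS₂ = m₂c₂ ln(T_f/T₂) = 589.05 × ln(513.94/459) = 66.6 J/K.
ΔS_total = -44.97 + 66.6 = 21.6 J/K.

ΔS_total = 21.6 J/K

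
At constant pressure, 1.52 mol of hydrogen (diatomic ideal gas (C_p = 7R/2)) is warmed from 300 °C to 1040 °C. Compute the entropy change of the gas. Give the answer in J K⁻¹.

In kelvin: T₁ = 573.15 K, T₂ = 1313.15 K. At constant pressure, ΔS = nC_p ln(T₂/T₁) with C_p = 7R/2 = 29.1 J mol⁻¹ K⁻¹.
ΔS = 1.52 × 29.1 × ln(1313.15/573.15) = 36.7 J/K.

ΔS = 36.7 J/K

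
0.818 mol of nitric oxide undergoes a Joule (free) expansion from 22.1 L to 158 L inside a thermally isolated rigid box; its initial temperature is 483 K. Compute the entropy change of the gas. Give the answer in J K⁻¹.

ΔS_gas = 13.4 J/K

For an ideal gas in free expansion Q = 0 and W = 0, so T is unchanged.
Entropy is a state function; using a reversible isothermal path, ΔS_gas = nR ln(V₂/V₁) = 0.818 × 8.314 × ln(158/22.1) = 13.4 J/K.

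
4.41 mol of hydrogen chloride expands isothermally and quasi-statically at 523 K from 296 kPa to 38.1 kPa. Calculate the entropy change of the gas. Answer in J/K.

For an isothermal ideal gas ΔS_gas = nR ln(P₁/P₂) = 4.41 × 8.314 × ln(296/38.1) = 75.2 J/K.

ΔS_gas = 75.2 J/K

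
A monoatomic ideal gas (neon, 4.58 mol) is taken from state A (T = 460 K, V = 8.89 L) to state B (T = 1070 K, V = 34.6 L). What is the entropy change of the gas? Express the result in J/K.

ΔS = 100 J/K

Entropy is a state function: ΔS = nC_V ln(T₂/T₁) + nR ln(V₂/V₁), with C_V = 3R/2 = 12.47 J mol⁻¹ K⁻¹ for a monoatomic ideal gas.
ΔS = 4.58 × [12.47 × ln(1070/460) + 8.314 × ln(34.6/8.89)] = 100 J/K.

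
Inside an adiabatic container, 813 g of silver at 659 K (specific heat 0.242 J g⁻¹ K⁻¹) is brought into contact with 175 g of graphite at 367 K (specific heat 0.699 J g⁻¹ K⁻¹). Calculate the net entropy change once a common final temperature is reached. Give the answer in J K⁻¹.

Energy balance: T_f = (m₁c₁T₁ + m₂c₂T₂)/(m₁c₁ + m₂c₂) = 547.05 K.
ΔS₁ = m₁c₁ ln(T_f/T₁) = 196.746 × ln(547.05/659) = -36.63 J/K.
ΔS₂ = m₂c₂ ln(T_f/T₂) = 122.325 × ln(547.05/367) = 48.83 J/K.
ΔS_total = -36.63 + 48.83 = 12.2 J/K.

ΔS_total = 12.2 J/K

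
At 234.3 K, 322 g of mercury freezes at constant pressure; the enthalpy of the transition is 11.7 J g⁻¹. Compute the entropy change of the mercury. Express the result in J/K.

Heat released by the substance: Q = −mL = −322 × 11.7 = −3767.4 J.
At constant T, ΔS = Q_rev/T = −3767.4 / 234.3 = -16.1 J/K.

ΔS = -16.1 J/K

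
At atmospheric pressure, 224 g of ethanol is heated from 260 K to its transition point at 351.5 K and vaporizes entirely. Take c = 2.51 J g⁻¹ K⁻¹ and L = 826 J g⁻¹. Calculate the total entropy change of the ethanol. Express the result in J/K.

ΔS = 696 J/K

Warming step: ΔS₁ = m c ln(T_tr/T_i) = 224 × 2.51 × ln(351.5/260) = 169.5 J/K.
Phase change: ΔS₂ = +mL/T_tr = 224 × 826 / 351.5 = 526.4 J/K.
ΔS_total = (169.5) + (526.4) = 696 J/K.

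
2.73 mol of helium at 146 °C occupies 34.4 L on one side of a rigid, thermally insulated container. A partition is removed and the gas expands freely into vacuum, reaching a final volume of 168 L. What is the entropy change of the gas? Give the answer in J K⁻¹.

ΔS_gas = 36 J/K

For an ideal gas in free expansion Q = 0 and W = 0, so T is unchanged.
Entropy is a state function; using a reversible isothermal path, ΔS_gas = nR ln(V₂/V₁) = 2.73 × 8.314 × ln(168/34.4) = 36 J/K.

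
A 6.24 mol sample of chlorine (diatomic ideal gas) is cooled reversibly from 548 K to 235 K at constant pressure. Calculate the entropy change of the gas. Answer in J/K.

ΔS = -154 J/K

At constant pressure, ΔS = nC_p ln(T₂/T₁) with C_p = 7R/2 = 29.1 J mol⁻¹ K⁻¹.
ΔS = 6.24 × 29.1 × ln(235/548) = -154 J/K.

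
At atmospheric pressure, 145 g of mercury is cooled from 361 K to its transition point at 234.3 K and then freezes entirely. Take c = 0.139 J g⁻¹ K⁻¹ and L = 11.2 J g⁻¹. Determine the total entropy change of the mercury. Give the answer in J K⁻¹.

ΔS = -15.6 J/K

Cooling step: ΔS₁ = m c ln(T_tr/T_i) = 145 × 0.139 × ln(234.3/361) = -8.713 J/K.
Phase change: ΔS₂ = −mL/T_tr = −145 × 11.2 / 234.3 = -6.931 J/K.
ΔS_total = (-8.713) + (-6.931) = -15.6 J/K.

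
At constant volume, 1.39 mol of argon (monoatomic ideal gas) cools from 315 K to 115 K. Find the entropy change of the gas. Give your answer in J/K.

ΔS = -17.5 J/K

At constant volume, ΔS = nC_V ln(T₂/T₁) with C_V = 3R/2 = 12.47 J mol⁻¹ K⁻¹.
ΔS = 1.39 × 12.47 × ln(115/315) = -17.5 J/K.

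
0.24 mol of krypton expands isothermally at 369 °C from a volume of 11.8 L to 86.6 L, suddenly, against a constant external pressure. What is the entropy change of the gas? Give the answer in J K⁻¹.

ΔS_gas = 3.98 J/K

Entropy is a state function, so ΔS_gas depends only on the end states.
For an isothermal ideal gas ΔS_gas = nR ln(V₂/V₁) = 0.24 × 8.314 × ln(86.6/11.8) = 3.98 J/K.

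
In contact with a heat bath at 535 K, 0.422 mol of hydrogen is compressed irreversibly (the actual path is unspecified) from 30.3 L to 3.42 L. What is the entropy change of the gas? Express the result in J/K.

Entropy is a state function, so ΔS_gas depends only on the end states.
For an isothermal ideal gas ΔS_gas = nR ln(V₂/V₁) = 0.422 × 8.314 × ln(3.42/30.3) = -7.65 J/K.

ΔS_gas = -7.65 J/K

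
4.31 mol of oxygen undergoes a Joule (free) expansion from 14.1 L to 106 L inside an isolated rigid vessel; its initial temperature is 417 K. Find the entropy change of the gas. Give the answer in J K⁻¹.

ΔS_gas = 72.3 J/K

For an ideal gas in free expansion Q = 0 and W = 0, so T is unchanged.
Entropy is a state function; using a reversible isothermal path, ΔS_gas = nR ln(V₂/V₁) = 4.31 × 8.314 × ln(106/14.1) = 72.3 J/K.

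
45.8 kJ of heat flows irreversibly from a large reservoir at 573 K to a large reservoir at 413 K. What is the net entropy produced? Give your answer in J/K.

ΔS_hot = −Q/T_H = −45800/573 = -79.93 J/K and ΔS_cold = +Q/T_C = 45800/413 = 110.9 J/K.
ΔS_total = -79.93 + 110.9 = 31 J/K, positive as the second law requires.

ΔS_total = 31 J/K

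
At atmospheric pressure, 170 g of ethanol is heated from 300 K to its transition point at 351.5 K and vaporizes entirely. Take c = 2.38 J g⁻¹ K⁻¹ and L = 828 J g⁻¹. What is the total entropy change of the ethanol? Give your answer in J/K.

ΔS = 465 J/K

Warming step: ΔS₁ = m c ln(T_tr/T_i) = 170 × 2.38 × ln(351.5/300) = 64.1 J/K.
Phase change: ΔS₂ = +mL/T_tr = 170 × 828 / 351.5 = 400.5 J/K.
ΔS_total = (64.1) + (400.5) = 465 J/K.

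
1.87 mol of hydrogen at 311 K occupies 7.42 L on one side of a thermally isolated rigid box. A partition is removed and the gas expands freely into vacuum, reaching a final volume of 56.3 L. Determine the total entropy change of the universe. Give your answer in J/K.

For an ideal gas in free expansion Q = 0 and W = 0, so T is unchanged.
Entropy is a state function; using a reversible isothermal path, ΔS_gas = nR ln(V₂/V₁) = 1.87 × 8.314 × ln(56.3/7.42) = 31.5 J/K.
The insulated surroundings exchange no heat, so ΔS_surr = 0 and ΔS_universe = ΔS_gas.

ΔS_universe = 31.5 J/K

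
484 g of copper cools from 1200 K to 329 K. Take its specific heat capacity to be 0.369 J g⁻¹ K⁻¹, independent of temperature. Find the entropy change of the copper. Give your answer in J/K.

ΔS = ∫dQ_rev/T = m c ln(T₂/T₁) = 484 × 0.369 × ln(329/1200) = -231 J/K.

ΔS = -231 J/K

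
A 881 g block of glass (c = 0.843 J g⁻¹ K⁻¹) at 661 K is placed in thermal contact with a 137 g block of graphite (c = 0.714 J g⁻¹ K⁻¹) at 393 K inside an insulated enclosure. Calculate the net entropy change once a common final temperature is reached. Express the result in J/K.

Energy balance: T_f = (m₁c₁T₁ + m₂c₂T₂)/(m₁c₁ + m₂c₂) = 629.81 K.
ΔS₁ = m₁c₁ ln(T_f/T₁) = 742.683 × ln(629.81/661) = -35.9 J/K.
ΔS₂ = m₂c₂ ln(T_f/T₂) = 97.818 × ln(629.81/393) = 46.13 J/K.
ΔS_total = -35.9 + 46.13 = 10.2 J/K.

ΔS_total = 10.2 J/K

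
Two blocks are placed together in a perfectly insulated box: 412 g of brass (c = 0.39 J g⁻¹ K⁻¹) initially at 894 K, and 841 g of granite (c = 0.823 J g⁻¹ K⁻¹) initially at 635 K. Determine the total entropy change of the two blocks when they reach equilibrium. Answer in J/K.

ΔS_total = 8.18 J/K

Energy balance: T_f = (m₁c₁T₁ + m₂c₂T₂)/(m₁c₁ + m₂c₂) = 683.8 K.
ΔS₁ = m₁c₁ ln(T_f/T₁) = 160.68 × ln(683.8/894) = -43.069 J/K.
ΔS₂ = m₂c₂ ln(T_f/T₂) = 692.143 × ln(683.8/635) = 51.245 J/K.
ΔS_total = -43.069 + 51.245 = 8.18 J/K.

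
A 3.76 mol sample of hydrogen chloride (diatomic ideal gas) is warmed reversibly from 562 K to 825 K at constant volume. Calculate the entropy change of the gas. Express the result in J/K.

ΔS = 30 J/K

At constant volume, ΔS = nC_V ln(T₂/T₁) with C_V = 5R/2 = 20.79 J mol⁻¹ K⁻¹.
ΔS = 3.76 × 20.79 × ln(825/562) = 30 J/K.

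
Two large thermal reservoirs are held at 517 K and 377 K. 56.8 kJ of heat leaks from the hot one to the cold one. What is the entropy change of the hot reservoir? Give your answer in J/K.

The hot reservoir loses heat Q, so ΔS_hot = −Q/T_H = −56800/517 = -110 J/K.

ΔS_hot = -110 J/K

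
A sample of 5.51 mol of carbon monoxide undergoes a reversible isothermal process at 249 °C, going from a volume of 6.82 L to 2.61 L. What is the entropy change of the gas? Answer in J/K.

For an isothermal ideal gas ΔS_gas = nR ln(V₂/V₁) = 5.51 × 8.314 × ln(2.61/6.82) = -44 J/K.

ΔS_gas = -44 J/K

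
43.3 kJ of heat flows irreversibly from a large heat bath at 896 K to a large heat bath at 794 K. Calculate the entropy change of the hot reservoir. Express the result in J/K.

ΔS_hot = -48.3 J/K

The hot reservoir loses heat Q, so ΔS_hot = −Q/T_H = −43300/896 = -48.3 J/K.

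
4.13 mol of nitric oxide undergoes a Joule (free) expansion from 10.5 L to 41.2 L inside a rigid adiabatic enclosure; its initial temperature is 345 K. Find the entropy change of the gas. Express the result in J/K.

ΔS_gas = 46.9 J/K

For an ideal gas in free expansion Q = 0 and W = 0, so T is unchanged.
Entropy is a state function; using a reversible isothermal path, ΔS_gas = nR ln(V₂/V₁) = 4.13 × 8.314 × ln(41.2/10.5) = 46.9 J/K.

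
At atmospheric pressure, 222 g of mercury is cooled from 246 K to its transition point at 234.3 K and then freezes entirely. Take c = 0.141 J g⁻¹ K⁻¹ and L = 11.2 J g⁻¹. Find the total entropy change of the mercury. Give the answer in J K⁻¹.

Cooling step: ΔS₁ = m c ln(T_tr/T_i) = 222 × 0.141 × ln(234.3/246) = -1.525 J/K.
Phase change: ΔS₂ = −mL/T_tr = −222 × 11.2 / 234.3 = -10.61 J/K.
ΔS_total = (-1.525) + (-10.61) = -12.1 J/K.

ΔS = -12.1 J/K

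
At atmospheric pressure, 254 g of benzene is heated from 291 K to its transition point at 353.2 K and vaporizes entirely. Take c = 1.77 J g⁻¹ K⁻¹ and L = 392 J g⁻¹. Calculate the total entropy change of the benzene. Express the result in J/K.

ΔS = 369 J/K

Warming step: ΔS₁ = m c ln(T_tr/T_i) = 254 × 1.77 × ln(353.2/291) = 87.09 J/K.
Phase change: ΔS₂ = +mL/T_tr = 254 × 392 / 353.2 = 281.9 J/K.
ΔS_total = (87.09) + (281.9) = 369 J/K.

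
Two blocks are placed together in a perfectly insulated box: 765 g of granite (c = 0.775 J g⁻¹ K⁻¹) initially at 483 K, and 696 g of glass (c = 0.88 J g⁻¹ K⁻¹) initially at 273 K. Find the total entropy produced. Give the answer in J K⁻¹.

Energy balance: T_f = (m₁c₁T₁ + m₂c₂T₂)/(m₁c₁ + m₂c₂) = 376.29 K.
ΔS₁ = m₁c₁ ln(T_f/T₁) = 592.875 × ln(376.29/483) = -148 J/K.
ΔS₂ = m₂c₂ ln(T_f/T₂) = 612.48 × ln(376.29/273) = 196.5 J/K.
ΔS_total = -148 + 196.5 = 48.5 J/K.

ΔS_total = 48.5 J/K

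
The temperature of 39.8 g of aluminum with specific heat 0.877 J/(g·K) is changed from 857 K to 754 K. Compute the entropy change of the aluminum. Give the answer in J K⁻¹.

ΔS = -4.47 J/K

ΔS = ∫dQ_rev/T = m c ln(T₂/T₁) = 39.8 × 0.877 × ln(754/857) = -4.47 J/K.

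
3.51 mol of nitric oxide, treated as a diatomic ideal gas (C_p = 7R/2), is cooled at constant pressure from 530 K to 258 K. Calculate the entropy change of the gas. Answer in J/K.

At constant pressure, ΔS = nC_p ln(T₂/T₁) with C_p = 7R/2 = 29.1 J mol⁻¹ K⁻¹.
ΔS = 3.51 × 29.1 × ln(258/530) = -73.5 J/K.

ΔS = -73.5 J/K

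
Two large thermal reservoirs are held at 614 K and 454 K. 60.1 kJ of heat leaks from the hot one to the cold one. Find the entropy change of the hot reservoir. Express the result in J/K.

The hot reservoir loses heat Q, so ΔS_hot = −Q/T_H = −60100/614 = -97.9 J/K.

ΔS_hot = -97.9 J/K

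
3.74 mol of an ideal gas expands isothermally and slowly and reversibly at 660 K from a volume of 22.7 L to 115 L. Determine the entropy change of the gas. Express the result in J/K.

ΔS_gas = 50.5 J/K

For an isothermal ideal gas ΔS_gas = nR ln(V₂/V₁) = 3.74 × 8.314 × ln(115/22.7) = 50.5 J/K.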